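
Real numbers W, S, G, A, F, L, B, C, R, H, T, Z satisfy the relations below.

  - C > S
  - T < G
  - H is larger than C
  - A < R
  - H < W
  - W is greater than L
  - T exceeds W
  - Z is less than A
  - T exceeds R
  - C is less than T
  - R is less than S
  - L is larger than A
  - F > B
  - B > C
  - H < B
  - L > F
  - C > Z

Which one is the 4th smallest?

The consecutive relations fix a unique order: Z < A < R < S < C < H < B < F < L < W < T < G.
The 4th smallest is S.

S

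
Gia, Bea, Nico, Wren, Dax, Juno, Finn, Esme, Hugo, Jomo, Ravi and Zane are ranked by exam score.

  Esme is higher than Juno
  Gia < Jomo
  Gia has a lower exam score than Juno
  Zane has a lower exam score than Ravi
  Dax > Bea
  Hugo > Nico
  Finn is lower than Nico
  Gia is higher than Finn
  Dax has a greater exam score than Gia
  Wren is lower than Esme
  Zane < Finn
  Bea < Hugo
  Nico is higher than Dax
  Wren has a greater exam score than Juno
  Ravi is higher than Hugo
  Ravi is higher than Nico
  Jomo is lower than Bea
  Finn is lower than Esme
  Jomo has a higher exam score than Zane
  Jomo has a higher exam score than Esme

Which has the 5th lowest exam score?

Wren

The consecutive relations fix a unique order: Zane < Finn < Gia < Juno < Wren < Esme < Jomo < Bea < Dax < Nico < Hugo < Ravi.
Counting 5 from the smallest end gives Wren.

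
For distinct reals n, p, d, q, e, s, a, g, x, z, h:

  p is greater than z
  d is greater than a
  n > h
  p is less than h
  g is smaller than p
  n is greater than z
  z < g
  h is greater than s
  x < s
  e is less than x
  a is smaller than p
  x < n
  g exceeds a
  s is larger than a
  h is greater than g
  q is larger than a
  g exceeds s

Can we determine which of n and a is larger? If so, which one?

n

The relevant relations are a < g; g < p; p < h; h < n.
Together: a < g < p < h < n.
So n is larger.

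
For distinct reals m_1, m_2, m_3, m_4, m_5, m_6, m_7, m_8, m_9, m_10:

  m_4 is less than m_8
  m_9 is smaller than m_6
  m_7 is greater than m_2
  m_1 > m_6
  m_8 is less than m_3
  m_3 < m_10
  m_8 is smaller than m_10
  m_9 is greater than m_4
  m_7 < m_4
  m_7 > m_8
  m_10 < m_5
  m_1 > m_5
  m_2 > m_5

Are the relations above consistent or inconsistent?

We have m_4 < m_8 stated directly, yet also m_8 < m_3 < m_10 < m_5 < m_2 < m_7 < m_4 by chaining the others — so m_8 < m_4. Contradiction.

inconsistent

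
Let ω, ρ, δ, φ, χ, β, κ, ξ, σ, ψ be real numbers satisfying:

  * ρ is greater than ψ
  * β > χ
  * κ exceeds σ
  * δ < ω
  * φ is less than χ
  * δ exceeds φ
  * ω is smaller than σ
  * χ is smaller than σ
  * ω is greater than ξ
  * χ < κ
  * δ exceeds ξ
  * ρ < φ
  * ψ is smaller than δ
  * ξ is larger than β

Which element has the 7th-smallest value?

Chaining the given pairs: ψ < ρ < φ < χ < β < ξ < δ < ω < σ < κ.
The 7th smallest is δ.

δ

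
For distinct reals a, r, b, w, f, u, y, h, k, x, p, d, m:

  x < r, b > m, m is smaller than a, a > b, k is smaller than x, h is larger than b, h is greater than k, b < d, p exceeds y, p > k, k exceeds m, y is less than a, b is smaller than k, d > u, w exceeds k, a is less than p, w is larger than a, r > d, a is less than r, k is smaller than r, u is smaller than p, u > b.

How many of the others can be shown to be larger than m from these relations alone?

Directly above m: b, a, k.
One step further: u, d, x, w, r, p, h (10 so far).
Nothing else is reachable above m; 10 in all.

10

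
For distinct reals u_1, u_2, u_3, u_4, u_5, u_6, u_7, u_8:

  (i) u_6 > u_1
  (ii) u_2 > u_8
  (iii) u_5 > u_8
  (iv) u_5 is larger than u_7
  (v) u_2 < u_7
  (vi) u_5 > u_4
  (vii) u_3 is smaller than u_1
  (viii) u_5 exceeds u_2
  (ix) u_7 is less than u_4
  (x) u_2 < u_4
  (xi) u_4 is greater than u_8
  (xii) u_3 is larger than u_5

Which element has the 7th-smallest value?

The consecutive relations fix a unique order: u_8 < u_2 < u_7 < u_4 < u_5 < u_3 < u_1 < u_6.
Counting 7 from the smallest end gives u_1.

u_1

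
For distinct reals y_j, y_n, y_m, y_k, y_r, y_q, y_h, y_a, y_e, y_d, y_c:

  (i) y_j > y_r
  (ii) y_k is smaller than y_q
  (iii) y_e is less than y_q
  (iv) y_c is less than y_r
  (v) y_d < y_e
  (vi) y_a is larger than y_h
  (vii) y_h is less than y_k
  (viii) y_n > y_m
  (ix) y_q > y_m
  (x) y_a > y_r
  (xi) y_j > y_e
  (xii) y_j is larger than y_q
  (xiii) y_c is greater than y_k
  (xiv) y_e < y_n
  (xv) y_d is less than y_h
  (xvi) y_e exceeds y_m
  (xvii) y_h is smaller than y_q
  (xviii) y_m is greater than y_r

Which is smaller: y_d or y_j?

Chaining the given relations: y_d < y_h < y_k < y_c < y_r < y_m < y_q < y_j.
So y_d < y_j; y_d is the smaller of the two.

y_d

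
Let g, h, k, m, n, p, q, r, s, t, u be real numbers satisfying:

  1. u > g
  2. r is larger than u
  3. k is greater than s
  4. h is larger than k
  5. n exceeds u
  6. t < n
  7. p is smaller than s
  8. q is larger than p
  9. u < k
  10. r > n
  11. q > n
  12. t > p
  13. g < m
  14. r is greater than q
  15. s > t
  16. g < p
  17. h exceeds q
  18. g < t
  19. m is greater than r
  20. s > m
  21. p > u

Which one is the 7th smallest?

Chaining the given pairs: g < u < p < t < n < q < r < m < s < k < h.
Counting 7 from the smallest end gives r.

r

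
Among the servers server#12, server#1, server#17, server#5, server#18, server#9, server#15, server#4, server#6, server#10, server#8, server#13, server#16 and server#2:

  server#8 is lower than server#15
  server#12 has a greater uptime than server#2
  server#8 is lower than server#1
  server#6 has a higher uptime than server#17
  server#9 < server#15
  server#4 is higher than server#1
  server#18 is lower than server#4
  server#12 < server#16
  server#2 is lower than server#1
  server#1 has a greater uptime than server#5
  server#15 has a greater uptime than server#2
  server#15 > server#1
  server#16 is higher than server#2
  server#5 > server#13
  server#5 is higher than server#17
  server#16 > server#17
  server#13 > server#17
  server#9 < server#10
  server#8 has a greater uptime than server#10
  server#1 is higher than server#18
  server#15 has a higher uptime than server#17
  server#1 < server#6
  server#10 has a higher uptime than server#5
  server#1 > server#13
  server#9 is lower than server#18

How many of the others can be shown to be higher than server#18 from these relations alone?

4

From server#18 the given relations immediately reach server#1, server#4.
From those, server#15, server#6 — 4 in total.
No other element is forced above server#18 by the given relations, so the count is 4.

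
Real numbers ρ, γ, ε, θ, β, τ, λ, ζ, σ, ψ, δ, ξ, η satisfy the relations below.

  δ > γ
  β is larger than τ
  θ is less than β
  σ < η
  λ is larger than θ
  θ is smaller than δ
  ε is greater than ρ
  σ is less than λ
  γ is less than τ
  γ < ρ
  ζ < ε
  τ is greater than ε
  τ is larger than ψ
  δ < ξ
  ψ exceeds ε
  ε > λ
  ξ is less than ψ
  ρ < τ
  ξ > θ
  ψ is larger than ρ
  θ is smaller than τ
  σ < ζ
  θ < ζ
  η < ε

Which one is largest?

Chaining downward from β: directly below it, θ, τ; then γ, ρ, ε, ψ; then η, ξ, λ, ζ; then δ, σ.
That covers every other element, and nothing is given above β, so β is the largest.

β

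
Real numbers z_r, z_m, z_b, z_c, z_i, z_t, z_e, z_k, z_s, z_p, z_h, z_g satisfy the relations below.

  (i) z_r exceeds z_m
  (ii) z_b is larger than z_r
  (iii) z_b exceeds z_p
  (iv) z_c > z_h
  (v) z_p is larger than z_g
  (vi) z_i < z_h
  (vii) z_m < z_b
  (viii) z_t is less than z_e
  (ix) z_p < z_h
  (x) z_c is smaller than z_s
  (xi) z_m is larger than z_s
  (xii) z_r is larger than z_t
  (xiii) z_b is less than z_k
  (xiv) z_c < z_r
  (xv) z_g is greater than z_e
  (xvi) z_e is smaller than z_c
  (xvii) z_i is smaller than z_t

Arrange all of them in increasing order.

Each adjacent pair is fixed by a given relation: z_i < z_t; z_t < z_e; z_e < z_g; z_g < z_p; z_p < z_h; z_h < z_c; z_c < z_s; z_s < z_m; z_m < z_r; z_r < z_b; z_b < z_k. Chaining them end to end gives the full order.

z_i < z_t < z_e < z_g < z_p < z_h < z_c < z_s < z_m < z_r < z_b < z_k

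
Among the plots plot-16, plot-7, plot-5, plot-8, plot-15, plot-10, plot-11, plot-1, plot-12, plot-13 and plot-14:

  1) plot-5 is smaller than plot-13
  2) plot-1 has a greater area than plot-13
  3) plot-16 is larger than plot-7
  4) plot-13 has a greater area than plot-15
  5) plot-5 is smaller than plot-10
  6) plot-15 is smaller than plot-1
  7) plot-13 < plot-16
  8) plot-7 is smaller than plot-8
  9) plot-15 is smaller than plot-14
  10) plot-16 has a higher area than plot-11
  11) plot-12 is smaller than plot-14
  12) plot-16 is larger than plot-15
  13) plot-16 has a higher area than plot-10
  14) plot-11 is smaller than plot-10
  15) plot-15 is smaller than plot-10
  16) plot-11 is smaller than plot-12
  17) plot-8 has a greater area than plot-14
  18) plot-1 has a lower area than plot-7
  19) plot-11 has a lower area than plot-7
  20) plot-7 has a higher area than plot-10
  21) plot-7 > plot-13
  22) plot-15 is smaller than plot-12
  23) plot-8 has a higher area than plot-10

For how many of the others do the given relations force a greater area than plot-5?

The elements the relations force above plot-5 are plot-13, plot-1, plot-10, plot-7, plot-8, plot-16 — no chain reaches any other.
That is 6.

6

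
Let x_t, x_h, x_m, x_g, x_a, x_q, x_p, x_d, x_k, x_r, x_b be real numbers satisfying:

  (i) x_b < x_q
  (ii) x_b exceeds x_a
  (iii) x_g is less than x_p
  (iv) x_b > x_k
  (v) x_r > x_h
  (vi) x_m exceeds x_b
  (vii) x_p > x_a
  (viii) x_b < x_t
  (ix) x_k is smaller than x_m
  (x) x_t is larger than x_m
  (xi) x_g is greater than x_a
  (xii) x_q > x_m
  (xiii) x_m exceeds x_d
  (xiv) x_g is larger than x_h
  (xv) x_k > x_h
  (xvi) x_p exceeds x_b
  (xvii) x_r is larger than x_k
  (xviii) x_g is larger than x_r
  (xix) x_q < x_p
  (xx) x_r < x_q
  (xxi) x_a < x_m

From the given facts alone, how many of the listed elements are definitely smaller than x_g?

4

The elements the relations force below x_g are x_h, x_a, x_k, x_r — no chain reaches any other.
That is 4.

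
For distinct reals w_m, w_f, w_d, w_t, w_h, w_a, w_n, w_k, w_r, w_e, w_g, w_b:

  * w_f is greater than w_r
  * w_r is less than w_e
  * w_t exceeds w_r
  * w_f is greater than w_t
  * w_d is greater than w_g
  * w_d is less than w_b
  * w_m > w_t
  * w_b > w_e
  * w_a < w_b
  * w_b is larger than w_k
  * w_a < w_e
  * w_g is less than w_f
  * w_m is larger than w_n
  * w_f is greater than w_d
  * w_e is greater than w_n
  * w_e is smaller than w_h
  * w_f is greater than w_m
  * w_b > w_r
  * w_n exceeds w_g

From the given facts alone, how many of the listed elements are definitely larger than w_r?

From w_r the given relations immediately reach w_t, w_f, w_e, w_b.
From those, w_m, w_h — 6 in total.
No other element is forced above w_r by the given relations, so the count is 6.

6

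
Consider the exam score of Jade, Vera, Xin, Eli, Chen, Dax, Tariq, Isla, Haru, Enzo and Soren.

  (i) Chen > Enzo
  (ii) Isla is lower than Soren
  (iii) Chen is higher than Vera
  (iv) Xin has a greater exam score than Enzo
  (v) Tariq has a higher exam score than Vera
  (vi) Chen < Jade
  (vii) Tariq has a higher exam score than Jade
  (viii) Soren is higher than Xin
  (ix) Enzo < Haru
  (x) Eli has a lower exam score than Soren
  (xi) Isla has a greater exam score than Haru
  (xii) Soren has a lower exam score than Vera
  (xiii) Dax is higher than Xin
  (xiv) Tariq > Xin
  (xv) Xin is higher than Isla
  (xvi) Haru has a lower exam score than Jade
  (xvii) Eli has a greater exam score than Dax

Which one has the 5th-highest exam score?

Soren

The consecutive relations fix a unique order: Enzo < Haru < Isla < Xin < Dax < Eli < Soren < Vera < Chen < Jade < Tariq.
The 5th largest is Soren.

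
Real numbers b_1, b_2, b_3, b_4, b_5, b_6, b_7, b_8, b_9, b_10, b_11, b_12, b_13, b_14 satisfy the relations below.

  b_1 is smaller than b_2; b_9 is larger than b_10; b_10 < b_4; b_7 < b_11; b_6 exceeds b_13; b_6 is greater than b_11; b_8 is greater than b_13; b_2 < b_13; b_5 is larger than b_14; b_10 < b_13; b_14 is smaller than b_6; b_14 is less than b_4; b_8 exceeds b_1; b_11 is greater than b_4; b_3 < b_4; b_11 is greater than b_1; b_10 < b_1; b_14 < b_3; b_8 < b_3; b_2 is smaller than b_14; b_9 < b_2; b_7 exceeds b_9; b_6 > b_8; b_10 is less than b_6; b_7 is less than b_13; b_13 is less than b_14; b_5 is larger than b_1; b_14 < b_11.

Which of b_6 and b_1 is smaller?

b_1

Chaining the given relations: b_1 < b_2 < b_13 < b_8 < b_3 < b_4 < b_11 < b_6.
So b_1 < b_6; b_1 is the smaller of the two.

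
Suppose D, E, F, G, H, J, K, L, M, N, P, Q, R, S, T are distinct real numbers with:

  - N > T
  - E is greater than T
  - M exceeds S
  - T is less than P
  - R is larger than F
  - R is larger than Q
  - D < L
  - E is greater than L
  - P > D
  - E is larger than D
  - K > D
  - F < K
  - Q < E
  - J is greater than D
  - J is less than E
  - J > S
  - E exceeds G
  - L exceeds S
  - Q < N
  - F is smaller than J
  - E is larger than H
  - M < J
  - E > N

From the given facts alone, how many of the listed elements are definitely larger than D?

From D the given relations immediately reach P, L, K, J, E.
No other element is forced above D by the given relations, so the count is 5.

5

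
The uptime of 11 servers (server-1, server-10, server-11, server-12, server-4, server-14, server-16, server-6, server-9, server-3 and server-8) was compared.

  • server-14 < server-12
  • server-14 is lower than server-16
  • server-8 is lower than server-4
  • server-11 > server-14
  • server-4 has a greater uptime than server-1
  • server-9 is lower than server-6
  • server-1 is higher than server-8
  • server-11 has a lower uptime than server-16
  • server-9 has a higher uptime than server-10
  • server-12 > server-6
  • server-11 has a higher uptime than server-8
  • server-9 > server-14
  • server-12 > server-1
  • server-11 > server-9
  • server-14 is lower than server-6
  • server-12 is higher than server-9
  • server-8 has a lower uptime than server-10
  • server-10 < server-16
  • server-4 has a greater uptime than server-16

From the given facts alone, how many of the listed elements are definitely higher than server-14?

6

From server-14 the given relations immediately reach server-9, server-11, server-16, server-6, server-12.
From those, server-4 — 6 in total.
No other element is forced above server-14 by the given relations, so the count is 6.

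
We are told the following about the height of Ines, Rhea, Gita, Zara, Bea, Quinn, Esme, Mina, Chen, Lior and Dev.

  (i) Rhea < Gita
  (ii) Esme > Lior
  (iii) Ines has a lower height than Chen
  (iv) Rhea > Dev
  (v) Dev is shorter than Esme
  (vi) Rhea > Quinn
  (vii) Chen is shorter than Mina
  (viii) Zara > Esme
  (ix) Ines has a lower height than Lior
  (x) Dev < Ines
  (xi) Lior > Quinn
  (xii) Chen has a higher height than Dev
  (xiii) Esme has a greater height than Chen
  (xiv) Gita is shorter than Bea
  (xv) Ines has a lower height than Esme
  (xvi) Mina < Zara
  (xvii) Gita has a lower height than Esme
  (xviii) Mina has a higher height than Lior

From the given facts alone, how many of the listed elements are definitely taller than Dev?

The elements the relations force above Dev are Ines, Chen, Rhea, Gita, Lior, Mina, Bea, Esme, Zara — no chain reaches any other.
That is 9.

9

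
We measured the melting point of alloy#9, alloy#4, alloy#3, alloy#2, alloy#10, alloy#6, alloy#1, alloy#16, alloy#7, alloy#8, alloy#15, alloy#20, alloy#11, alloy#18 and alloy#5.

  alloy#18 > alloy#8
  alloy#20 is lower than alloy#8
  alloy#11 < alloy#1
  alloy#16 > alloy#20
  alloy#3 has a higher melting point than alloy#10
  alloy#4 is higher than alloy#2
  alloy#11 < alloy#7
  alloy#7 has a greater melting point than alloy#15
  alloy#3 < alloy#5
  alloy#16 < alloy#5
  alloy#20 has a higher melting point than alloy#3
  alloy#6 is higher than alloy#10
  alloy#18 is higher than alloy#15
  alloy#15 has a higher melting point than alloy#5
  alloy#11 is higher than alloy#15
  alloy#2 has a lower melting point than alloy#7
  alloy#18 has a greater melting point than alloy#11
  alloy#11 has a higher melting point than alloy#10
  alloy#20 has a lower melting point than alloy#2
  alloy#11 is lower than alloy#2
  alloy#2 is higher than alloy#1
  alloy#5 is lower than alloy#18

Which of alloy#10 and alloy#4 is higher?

alloy#4

alloy#10 < alloy#3 and alloy#3 < alloy#20 give alloy#10 < alloy#20.
With alloy#20 < alloy#16: alloy#10 < alloy#3 < alloy#20 < alloy#16.
Then alloy#16 < alloy#5 extends the chain to alloy#5.
With alloy#5 < alloy#15: alloy#10 < alloy#3 < alloy#20 < alloy#16 < alloy#5 < alloy#15.
Then alloy#15 < alloy#11 extends the chain to alloy#11.
With alloy#11 < alloy#1: alloy#10 < alloy#3 < alloy#20 < alloy#16 < alloy#5 < alloy#15 < alloy#11 < alloy#1.
With alloy#1 < alloy#2: alloy#10 < alloy#3 < alloy#20 < alloy#16 < alloy#5 < alloy#15 < alloy#11 < alloy#1 < alloy#2.
With alloy#2 < alloy#4: alloy#10 < alloy#3 < alloy#20 < alloy#16 < alloy#5 < alloy#15 < alloy#11 < alloy#1 < alloy#2 < alloy#4.
So alloy#10 < alloy#4; alloy#4 is the higher of the two.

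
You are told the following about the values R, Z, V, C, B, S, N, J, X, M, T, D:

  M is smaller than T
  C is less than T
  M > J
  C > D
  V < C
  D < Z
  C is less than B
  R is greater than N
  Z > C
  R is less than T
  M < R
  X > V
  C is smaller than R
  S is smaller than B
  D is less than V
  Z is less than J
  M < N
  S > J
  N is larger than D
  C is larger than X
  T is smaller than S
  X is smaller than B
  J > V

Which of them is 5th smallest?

Z

Piecing the relations together gives one ordering: D < V < X < C < Z < J < M < N < R < T < S < B.
Counting 5 from the smallest end gives Z.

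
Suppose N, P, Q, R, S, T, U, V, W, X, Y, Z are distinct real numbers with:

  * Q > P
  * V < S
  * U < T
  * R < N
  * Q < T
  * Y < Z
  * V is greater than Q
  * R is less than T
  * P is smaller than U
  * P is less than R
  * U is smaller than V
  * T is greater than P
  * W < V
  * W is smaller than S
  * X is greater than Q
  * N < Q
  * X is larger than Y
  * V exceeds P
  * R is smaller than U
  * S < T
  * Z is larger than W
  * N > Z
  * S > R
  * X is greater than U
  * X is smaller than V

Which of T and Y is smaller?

The relevant relations are Y < Z; Z < N; N < Q; Q < X; X < V; V < S; S < T.
Together: Y < Z < N < Q < X < V < S < T.
So Y < T; Y is the smaller of the two.

Y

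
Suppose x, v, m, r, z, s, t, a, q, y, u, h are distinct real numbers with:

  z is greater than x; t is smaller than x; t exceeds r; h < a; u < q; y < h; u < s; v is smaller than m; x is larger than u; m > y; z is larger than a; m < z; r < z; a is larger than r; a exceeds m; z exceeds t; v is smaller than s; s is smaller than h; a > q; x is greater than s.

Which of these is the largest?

Chaining downward from z: directly below it, r, t, x, m, a; then v, u, s, q, y, h.
That covers every other element, and nothing is given above z, so z is the largest.

z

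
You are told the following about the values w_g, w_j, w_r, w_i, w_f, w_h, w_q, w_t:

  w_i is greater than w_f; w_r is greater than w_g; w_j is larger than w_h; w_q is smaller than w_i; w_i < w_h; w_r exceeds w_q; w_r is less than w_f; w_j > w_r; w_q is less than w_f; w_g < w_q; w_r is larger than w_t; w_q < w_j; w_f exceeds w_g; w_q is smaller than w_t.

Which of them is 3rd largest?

Piecing the relations together gives one ordering: w_g < w_q < w_t < w_r < w_f < w_i < w_h < w_j.
Counting 3 from the largest end gives w_i.

w_i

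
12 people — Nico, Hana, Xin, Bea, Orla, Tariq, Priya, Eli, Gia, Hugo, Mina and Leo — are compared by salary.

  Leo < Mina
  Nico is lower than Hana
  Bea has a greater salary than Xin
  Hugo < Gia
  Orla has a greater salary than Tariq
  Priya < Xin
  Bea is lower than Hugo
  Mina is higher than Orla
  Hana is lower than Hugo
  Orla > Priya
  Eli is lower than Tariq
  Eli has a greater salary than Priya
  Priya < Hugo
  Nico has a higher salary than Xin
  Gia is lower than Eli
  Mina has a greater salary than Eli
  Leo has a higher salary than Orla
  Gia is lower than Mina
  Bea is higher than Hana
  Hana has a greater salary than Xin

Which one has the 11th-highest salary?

Xin

Piecing the relations together gives one ordering: Priya < Xin < Nico < Hana < Bea < Hugo < Gia < Eli < Tariq < Orla < Leo < Mina.
The 11th largest is Xin.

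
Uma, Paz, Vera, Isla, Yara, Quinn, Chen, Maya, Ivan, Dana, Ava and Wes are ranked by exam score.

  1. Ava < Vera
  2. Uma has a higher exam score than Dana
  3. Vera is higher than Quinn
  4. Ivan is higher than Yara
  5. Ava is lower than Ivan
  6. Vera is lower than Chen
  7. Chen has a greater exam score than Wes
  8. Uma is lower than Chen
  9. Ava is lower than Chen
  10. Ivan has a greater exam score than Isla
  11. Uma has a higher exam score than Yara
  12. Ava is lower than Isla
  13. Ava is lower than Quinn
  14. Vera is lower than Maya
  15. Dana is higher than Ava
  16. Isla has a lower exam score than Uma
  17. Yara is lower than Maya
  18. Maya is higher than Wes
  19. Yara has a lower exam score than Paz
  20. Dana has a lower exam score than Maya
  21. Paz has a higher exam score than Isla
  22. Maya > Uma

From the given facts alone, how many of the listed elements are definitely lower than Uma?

4

Directly below Uma: Isla, Dana, Yara.
One step further: Ava (4 so far).
Nothing else is reachable below Uma; 4 in all.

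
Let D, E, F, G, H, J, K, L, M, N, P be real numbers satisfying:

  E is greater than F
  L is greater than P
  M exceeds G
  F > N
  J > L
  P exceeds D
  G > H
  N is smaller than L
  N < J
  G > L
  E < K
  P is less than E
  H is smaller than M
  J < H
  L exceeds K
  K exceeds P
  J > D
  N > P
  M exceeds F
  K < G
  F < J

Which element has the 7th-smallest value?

L

Chaining the given pairs: D < P < N < F < E < K < L < J < H < G < M.
Counting 7 from the smallest end gives L.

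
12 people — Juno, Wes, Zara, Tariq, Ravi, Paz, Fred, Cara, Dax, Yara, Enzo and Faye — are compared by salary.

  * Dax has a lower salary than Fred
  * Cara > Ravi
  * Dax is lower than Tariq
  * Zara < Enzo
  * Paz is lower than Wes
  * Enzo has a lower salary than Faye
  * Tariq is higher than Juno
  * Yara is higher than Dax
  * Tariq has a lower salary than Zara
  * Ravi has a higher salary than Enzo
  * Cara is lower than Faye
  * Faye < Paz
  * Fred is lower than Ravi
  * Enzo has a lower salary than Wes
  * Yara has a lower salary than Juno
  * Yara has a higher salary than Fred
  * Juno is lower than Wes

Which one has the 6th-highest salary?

Enzo

The consecutive relations fix a unique order: Dax < Fred < Yara < Juno < Tariq < Zara < Enzo < Ravi < Cara < Faye < Paz < Wes.
The 6th largest is Enzo.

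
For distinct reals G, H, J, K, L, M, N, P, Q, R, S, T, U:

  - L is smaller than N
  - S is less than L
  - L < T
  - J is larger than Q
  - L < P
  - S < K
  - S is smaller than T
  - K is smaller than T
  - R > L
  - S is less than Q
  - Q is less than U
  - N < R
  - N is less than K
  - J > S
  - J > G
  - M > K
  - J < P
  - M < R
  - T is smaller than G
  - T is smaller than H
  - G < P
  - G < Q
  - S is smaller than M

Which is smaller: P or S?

Following the relations from S: S < L < N < K < T < G < Q < J < P.
So S < P; S is the smaller of the two.

S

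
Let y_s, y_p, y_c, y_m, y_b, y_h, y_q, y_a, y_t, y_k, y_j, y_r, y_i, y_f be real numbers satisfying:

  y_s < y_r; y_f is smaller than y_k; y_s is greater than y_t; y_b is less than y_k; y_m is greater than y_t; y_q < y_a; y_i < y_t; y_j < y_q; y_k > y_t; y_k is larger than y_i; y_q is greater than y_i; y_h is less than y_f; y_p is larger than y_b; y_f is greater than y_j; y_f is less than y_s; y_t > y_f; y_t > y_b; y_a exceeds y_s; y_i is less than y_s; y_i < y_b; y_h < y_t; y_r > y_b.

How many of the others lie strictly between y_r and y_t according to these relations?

1

The relations place y_t below y_r. An element lies strictly between them when it is forced above y_t and also forced below y_r.
Above y_t: {y_s, y_k, y_a, y_m}. Below y_r: {y_j, y_i, y_h, y_b, y_f, y_s}.
Intersection: {y_s} — 1.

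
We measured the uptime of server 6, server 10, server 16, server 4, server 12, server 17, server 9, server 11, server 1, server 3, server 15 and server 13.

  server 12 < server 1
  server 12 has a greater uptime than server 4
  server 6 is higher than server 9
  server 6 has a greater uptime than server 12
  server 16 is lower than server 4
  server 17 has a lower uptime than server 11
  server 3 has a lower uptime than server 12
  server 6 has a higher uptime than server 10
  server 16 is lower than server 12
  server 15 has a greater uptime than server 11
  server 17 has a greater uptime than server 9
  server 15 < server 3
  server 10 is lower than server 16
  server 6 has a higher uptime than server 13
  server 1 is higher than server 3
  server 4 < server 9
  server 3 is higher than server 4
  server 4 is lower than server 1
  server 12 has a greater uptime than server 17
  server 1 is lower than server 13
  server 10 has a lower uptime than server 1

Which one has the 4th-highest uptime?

server 12

Piecing the relations together gives one ordering: server 10 < server 16 < server 4 < server 9 < server 17 < server 11 < server 15 < server 3 < server 12 < server 1 < server 13 < server 6.
The 4th largest is server 12.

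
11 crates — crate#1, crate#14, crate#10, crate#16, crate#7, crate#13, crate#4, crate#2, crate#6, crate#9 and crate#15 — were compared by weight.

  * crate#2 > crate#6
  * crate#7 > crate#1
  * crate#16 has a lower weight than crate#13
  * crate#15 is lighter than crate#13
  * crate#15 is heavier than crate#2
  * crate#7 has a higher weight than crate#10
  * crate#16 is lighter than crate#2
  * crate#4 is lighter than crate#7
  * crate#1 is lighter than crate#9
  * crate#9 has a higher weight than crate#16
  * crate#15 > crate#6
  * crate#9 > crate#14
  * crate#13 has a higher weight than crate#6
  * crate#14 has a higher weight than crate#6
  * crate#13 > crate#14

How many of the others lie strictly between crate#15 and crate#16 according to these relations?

The relations place crate#16 below crate#15. An element lies strictly between them when it is forced above crate#16 and also forced below crate#15.
Above crate#16: {crate#2, crate#13, crate#9}. Below crate#15: {crate#6, crate#2}.
Intersection: {crate#2} — 1.

1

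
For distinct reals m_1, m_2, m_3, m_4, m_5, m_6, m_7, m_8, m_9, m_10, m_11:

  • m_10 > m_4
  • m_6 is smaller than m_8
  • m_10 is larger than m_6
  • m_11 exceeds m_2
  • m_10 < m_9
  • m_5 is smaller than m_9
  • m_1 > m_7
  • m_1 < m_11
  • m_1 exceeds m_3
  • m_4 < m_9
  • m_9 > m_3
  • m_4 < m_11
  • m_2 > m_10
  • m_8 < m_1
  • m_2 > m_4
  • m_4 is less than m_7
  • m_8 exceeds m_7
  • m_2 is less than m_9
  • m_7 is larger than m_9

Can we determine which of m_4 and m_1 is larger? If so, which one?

m_1

m_4 < m_10 < m_2 < m_9 < m_7 < m_8 < m_1, by transitivity through m_10, m_2, m_9, m_7, m_8.
So m_1 is larger.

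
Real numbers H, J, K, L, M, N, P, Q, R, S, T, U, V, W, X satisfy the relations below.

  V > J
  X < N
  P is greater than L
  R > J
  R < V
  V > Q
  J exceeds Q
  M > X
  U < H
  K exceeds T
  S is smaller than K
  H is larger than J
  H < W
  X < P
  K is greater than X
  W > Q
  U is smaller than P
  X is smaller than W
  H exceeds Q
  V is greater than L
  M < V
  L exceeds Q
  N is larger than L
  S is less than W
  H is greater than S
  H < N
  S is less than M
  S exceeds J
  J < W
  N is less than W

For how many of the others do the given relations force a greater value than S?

The elements the relations force above S are K, H, N, M, V, W — no chain reaches any other.
That is 6.

6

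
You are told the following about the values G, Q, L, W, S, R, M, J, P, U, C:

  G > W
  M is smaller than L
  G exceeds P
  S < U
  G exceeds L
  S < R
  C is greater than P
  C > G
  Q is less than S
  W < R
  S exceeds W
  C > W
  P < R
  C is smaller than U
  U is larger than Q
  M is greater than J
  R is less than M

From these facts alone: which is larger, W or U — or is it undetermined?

W < R < M < L < G < C < U, by transitivity through R, M, L, G, C.
So U is larger.

U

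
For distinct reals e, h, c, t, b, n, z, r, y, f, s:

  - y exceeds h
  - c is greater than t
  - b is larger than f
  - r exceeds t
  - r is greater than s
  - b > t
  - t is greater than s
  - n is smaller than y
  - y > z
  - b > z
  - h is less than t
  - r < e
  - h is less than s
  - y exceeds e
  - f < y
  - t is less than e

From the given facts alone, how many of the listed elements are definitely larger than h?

7

From h the given relations immediately reach s, t, y.
From those, r, e, c, b — 7 in total.
No other element is forced above h by the given relations, so the count is 7.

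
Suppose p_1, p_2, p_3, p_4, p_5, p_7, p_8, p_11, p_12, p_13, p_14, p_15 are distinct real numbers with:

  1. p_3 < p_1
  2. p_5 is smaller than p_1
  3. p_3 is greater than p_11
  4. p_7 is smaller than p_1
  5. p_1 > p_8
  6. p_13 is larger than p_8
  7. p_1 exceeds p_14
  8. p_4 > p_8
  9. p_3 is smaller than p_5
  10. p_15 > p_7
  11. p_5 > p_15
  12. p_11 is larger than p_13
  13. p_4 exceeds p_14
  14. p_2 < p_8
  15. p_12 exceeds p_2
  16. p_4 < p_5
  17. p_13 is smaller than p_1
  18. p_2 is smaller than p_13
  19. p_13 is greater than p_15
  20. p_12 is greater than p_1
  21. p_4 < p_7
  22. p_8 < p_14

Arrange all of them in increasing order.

p_2 < p_8 < p_14 < p_4 < p_7 < p_15 < p_13 < p_11 < p_3 < p_5 < p_1 < p_12

The consecutive links are each given: p_2 < p_8; p_8 < p_14; p_14 < p_4; p_4 < p_7; p_7 < p_15; p_15 < p_13; p_13 < p_11; p_11 < p_3; p_3 < p_5; p_5 < p_1; p_1 < p_12.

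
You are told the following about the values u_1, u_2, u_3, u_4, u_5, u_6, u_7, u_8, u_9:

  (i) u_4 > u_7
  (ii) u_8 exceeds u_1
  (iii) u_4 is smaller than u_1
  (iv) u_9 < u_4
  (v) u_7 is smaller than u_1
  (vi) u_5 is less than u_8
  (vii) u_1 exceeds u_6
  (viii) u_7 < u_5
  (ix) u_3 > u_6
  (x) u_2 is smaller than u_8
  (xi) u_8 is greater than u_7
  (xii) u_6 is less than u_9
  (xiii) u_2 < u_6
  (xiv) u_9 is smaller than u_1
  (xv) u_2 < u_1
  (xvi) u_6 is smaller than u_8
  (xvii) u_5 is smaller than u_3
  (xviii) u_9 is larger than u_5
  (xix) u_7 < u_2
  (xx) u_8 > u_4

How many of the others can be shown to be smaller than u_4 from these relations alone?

5

From u_4 the given relations immediately reach u_7, u_9.
From those, u_6, u_5 — 4 in total.
From those, u_2 — 5 in total.
Nothing else is reachable below u_4; 5 in all.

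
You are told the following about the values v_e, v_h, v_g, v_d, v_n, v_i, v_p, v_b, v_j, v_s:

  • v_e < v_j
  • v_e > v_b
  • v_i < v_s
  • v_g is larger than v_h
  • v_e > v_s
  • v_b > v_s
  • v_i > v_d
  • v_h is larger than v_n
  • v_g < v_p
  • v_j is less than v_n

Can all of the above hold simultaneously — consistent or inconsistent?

consistent

The single ordering v_d < v_i < v_s < v_b < v_e < v_j < v_n < v_h < v_g < v_p satisfies every listed relation, so no contradiction arises.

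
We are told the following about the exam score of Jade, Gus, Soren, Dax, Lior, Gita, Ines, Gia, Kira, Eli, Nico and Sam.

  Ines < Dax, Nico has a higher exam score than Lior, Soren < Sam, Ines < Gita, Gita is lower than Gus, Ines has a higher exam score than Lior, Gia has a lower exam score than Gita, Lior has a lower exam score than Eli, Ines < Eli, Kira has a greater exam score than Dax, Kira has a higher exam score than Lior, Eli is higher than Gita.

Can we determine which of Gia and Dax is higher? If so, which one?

Following every chain through Gia: above Gia we get Gita, Eli, Gus.
Dax is not reached, and no chain runs the other way from Dax to Gia.
So the given relations leave the order of Gia and Dax undetermined.

undetermined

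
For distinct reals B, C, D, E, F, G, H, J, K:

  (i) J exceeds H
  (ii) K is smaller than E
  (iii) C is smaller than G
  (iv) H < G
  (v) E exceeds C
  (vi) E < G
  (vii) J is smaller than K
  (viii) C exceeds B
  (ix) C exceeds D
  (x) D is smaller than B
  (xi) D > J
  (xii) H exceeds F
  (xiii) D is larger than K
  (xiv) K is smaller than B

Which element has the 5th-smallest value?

Piecing the relations together gives one ordering: F < H < J < K < D < B < C < E < G.
The 5th smallest is D.

D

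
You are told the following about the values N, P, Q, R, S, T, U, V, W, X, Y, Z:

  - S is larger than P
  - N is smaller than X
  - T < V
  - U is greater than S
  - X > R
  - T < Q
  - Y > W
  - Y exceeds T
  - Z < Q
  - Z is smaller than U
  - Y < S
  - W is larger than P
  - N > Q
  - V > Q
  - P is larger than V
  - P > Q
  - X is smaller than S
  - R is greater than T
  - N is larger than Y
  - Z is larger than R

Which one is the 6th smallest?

P

Chaining the given pairs: T < R < Z < Q < V < P < W < Y < N < X < S < U.
The 6th smallest is P.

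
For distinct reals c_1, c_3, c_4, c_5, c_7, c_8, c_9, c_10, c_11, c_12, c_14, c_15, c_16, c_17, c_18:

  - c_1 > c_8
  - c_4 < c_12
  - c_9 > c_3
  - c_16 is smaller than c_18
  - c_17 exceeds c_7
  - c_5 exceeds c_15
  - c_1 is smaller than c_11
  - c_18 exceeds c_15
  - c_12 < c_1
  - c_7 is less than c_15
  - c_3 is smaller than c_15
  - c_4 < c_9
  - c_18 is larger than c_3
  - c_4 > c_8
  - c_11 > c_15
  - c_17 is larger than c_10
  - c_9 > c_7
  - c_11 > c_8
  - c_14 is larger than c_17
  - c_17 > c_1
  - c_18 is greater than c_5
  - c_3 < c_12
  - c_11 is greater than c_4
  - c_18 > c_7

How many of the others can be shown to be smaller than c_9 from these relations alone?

4

From c_9 the given relations immediately reach c_3, c_7, c_4.
From those, c_8 — 4 in total.
No other element is forced below c_9 by the given relations, so the count is 4.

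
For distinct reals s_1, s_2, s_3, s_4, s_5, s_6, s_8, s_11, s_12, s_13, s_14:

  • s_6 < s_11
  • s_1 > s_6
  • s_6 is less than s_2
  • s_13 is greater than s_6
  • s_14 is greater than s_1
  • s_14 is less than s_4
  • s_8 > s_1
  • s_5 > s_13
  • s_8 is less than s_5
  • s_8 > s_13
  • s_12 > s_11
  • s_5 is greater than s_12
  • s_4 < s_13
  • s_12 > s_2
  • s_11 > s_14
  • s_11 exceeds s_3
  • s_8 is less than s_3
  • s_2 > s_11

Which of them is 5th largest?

Piecing the relations together gives one ordering: s_6 < s_1 < s_14 < s_4 < s_13 < s_8 < s_3 < s_11 < s_2 < s_12 < s_5.
Counting 5 from the largest end gives s_3.

s_3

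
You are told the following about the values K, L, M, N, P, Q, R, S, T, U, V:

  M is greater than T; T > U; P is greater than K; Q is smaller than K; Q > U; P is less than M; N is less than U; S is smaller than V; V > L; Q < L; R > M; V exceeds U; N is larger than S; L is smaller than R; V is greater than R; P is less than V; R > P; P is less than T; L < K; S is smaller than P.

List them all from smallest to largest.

The consecutive links are each given: S < N; N < U; U < Q; Q < L; L < K; K < P; P < T; T < M; M < R; R < V.

S < N < U < Q < L < K < P < T < M < R < V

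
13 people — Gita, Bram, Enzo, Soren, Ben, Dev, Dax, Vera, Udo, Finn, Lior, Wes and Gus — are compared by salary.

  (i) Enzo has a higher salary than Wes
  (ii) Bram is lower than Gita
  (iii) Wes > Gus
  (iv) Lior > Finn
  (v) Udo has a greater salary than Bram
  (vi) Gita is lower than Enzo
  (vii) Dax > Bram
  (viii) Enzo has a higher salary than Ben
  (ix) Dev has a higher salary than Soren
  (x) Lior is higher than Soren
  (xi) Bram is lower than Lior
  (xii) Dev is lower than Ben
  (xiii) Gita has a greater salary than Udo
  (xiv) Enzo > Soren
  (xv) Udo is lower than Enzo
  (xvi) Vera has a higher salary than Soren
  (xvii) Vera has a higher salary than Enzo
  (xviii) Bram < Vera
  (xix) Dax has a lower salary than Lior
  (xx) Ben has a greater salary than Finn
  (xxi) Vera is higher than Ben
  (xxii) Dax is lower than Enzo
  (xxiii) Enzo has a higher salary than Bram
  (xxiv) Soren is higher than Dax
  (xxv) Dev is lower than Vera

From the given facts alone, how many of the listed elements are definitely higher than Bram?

Directly above Bram: Dax, Udo, Gita, Lior, Enzo, Vera.
One step further: Soren (7 so far).
One step further: Dev (8 so far).
One step further: Ben (9 so far).
Nothing else is reachable above Bram; 9 in all.

9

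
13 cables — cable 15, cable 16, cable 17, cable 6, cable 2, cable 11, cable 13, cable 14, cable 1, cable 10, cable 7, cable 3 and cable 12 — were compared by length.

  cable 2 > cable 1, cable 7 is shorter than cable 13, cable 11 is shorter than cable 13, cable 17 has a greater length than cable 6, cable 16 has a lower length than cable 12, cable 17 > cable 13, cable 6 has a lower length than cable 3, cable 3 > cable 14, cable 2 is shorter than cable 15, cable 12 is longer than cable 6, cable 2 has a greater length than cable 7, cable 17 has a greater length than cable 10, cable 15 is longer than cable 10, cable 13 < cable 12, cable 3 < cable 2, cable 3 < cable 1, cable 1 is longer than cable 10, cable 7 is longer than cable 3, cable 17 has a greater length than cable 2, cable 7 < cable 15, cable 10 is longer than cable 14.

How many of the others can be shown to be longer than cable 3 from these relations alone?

Directly above cable 3: cable 7, cable 1, cable 2.
One step further: cable 13, cable 15, cable 17 (6 so far).
One step further: cable 12 (7 so far).
Nothing else is reachable above cable 3; 7 in all.

7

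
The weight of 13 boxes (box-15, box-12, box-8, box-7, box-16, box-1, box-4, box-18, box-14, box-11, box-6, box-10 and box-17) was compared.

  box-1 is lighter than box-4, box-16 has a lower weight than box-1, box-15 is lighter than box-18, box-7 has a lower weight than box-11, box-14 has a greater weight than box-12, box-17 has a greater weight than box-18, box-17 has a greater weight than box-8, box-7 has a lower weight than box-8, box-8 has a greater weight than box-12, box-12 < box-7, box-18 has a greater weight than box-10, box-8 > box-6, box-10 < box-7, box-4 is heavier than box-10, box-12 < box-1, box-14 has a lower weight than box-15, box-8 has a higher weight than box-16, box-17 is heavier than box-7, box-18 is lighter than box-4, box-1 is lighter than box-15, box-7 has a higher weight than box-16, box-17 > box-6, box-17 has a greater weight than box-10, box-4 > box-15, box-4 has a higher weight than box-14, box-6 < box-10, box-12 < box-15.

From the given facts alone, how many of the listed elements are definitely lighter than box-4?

8

From box-4 the given relations immediately reach box-14, box-1, box-15, box-10, box-18.
From those, box-6, box-12, box-16 — 8 in total.
No other element is forced below box-4 by the given relations, so the count is 8.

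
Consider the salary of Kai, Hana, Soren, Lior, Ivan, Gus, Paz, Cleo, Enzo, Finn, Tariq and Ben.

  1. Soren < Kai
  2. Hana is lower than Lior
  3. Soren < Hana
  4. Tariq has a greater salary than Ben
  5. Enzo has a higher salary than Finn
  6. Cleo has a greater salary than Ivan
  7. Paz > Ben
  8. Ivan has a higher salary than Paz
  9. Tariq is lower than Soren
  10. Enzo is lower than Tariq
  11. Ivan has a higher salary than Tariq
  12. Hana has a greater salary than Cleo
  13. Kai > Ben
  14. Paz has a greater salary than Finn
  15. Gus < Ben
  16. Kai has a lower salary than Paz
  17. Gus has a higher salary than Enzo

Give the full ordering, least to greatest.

Each adjacent pair is fixed by a given relation: Finn < Enzo; Enzo < Gus; Gus < Ben; Ben < Tariq; Tariq < Soren; Soren < Kai; Kai < Paz; Paz < Ivan; Ivan < Cleo; Cleo < Hana; Hana < Lior. Chaining them end to end gives the full order.

Finn < Enzo < Gus < Ben < Tariq < Soren < Kai < Paz < Ivan < Cleo < Hana < Lior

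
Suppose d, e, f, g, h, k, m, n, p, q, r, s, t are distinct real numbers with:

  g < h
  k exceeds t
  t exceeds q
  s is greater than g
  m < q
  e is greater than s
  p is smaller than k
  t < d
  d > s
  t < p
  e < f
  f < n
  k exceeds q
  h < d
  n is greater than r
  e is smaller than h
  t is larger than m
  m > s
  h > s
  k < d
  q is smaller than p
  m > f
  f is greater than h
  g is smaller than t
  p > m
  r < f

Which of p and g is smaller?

g

g < s and s < e give g < e.
Then e < h extends the chain to h.
With h < f: g < s < e < h < f.
With f < m: g < s < e < h < f < m.
Then m < q extends the chain to q.
Then q < t extends the chain to t.
Then t < p extends the chain to p.
So g < p; g is the smaller of the two.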